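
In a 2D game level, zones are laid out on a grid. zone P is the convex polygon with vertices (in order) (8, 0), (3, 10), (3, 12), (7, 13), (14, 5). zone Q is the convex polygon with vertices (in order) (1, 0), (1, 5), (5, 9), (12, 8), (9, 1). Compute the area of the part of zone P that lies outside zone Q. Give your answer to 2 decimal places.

35.80

|zone P| = 73, |zone P∩zone Q| = 37.2006.
|zone P ∖ zone Q| = |zone P| − |zone P∩zone Q| = 73 − 37.2006 = 35.80.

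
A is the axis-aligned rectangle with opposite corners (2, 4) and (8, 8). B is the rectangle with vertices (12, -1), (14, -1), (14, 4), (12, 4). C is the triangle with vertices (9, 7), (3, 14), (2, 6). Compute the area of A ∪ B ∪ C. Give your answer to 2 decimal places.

52.32

By inclusion–exclusion:
Individual areas: |A| = 24, |B| = 10, |C| = 27.5.
|A∩B| = 0 (no overlap).
|A∩C| = 9.1786.
|B∩C| = 0.
|A∩B∩C| = 0.
|A ∪ B ∪ C| = 61.5 − 9.1786 + 0 = 52.32.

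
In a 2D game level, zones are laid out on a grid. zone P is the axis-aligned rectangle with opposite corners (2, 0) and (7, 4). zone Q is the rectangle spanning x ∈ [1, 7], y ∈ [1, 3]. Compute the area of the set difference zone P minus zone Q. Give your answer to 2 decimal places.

10.00

|zone P∩zone Q|: x∈[2,7], y∈[1,3] → 5·2 = 10.
|zone P| = 20.
|zone P ∖ zone Q| = |zone P| − |zone P∩zone Q| = 20 − 10 = 10.00.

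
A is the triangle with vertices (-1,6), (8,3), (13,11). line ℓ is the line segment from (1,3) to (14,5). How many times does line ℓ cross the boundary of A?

The segment meets the boundary at (8.745,4.191), (5.789,3.737).

2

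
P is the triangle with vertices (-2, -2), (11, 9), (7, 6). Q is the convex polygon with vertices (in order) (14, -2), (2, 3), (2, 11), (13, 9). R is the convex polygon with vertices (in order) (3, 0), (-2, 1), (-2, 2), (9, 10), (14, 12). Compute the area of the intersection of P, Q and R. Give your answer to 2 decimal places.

1.92

The intersection is the polygon with vertices (11,9), (3.279,2.467), (3.106,2.539), (7,6).
By the shoelace formula its area is 1.92.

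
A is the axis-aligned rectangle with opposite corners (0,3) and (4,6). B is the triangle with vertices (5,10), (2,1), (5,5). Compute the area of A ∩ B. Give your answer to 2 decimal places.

The intersection is the polygon with vertices (4,6), (4,3.667), (3.5,3), (2.667,3), (3.667,6).
By the shoelace formula its area is 2.33.

2.33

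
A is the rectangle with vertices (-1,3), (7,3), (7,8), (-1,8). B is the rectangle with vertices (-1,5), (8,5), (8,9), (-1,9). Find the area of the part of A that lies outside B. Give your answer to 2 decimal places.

16.00

|A∩B|: x∈[-1,7], y∈[5,8] → 8·3 = 24.
|A| = 40.
|A ∖ B| = |A| − |A∩B| = 40 − 24 = 16.00.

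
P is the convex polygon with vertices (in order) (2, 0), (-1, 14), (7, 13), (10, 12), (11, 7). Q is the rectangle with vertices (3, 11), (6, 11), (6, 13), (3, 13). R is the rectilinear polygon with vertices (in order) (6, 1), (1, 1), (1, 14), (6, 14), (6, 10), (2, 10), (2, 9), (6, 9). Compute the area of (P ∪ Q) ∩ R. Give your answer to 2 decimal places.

|P ∪ Q| = 102.5.
|(P ∪ Q) ∩ R| = 53.88.

53.88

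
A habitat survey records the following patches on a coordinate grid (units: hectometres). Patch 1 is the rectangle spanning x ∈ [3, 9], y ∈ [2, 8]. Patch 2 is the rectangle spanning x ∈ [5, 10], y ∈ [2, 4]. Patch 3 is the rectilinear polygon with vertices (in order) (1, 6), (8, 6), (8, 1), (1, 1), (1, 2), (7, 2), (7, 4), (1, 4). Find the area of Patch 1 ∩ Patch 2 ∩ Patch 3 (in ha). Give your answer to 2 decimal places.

2.00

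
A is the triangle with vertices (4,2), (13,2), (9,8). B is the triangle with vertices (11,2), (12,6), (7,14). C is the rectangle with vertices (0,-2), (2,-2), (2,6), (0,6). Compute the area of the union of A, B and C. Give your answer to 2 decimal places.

By inclusion–exclusion:
Individual areas: |A| = 27, |B| = 14, |C| = 16.
|A∩B| = 3.8182.
|A∩C| = 0.
|B∩C| = 0.
|A∩B∩C| = 0.
|A ∪ B ∪ C| = 57 − 3.8182 + 0 = 53.18.

53.18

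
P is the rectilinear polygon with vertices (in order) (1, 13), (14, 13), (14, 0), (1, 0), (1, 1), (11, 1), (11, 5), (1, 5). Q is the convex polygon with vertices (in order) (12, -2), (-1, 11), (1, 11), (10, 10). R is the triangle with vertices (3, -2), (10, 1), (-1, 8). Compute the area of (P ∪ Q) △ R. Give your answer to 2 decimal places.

|P ∪ Q| = 148.5833.
|(P ∪ Q) ∩ R| = 10.0525.
|(P ∪ Q) △ R| = 148.5833 + 41 − 20.105 = 169.48.

169.48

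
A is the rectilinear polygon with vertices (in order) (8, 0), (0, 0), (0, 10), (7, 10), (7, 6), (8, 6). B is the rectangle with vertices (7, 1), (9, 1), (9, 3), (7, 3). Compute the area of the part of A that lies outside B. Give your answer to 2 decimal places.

74.00

|A| = 76, |A∩B| = 2.
|A ∖ B| = |A| − |A∩B| = 76 − 2 = 74.00.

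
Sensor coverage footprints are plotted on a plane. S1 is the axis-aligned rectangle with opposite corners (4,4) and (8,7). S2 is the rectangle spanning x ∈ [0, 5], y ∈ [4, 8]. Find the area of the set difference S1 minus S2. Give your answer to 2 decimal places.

9.00

|S1∩S2|: x∈[4,5], y∈[4,7] → 1·3 = 3.
|S1| = 12.
|S1 ∖ S2| = |S1| − |S1∩S2| = 12 − 3 = 9.00.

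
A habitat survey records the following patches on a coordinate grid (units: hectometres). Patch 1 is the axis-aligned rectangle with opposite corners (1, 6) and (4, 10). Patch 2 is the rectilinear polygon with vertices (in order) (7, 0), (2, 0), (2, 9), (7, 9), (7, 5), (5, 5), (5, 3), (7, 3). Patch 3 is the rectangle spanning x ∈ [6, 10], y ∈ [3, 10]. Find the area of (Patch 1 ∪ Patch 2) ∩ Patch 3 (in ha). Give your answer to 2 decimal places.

4.00

|Patch 1 ∪ Patch 2| = 47.
|(Patch 1 ∪ Patch 2) ∩ Patch 3| = 4.00.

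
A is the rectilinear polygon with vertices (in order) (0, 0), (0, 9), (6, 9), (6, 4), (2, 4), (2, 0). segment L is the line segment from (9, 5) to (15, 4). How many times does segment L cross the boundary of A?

0

The segment lies entirely outside A and never meets its boundary.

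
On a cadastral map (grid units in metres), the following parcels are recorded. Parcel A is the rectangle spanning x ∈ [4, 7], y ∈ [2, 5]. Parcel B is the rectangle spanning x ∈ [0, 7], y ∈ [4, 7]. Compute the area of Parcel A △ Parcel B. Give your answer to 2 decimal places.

24.00

|Parcel A∩Parcel B|: x∈[4,7], y∈[4,5] → 3·1 = 3.
|Parcel A △ Parcel B| = |Parcel A| + |Parcel B| − 2·|Parcel A∩Parcel B| = 9 + 21 − 6 = 24.00.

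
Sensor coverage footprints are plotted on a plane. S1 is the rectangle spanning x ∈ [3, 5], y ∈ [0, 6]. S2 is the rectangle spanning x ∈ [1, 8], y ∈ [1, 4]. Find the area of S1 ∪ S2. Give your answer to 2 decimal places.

By inclusion–exclusion:
Individual areas: |S1| = 12, |S2| = 21.
|S1∩S2|: x∈[3,5], y∈[1,4] → 2·3 = 6.
|S1 ∪ S2| = 33 − 6 = 27.00.

27.00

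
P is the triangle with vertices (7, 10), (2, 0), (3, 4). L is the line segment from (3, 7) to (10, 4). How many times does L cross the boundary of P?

2

The segment meets the boundary at (4.556,6.333), (5.059,6.118).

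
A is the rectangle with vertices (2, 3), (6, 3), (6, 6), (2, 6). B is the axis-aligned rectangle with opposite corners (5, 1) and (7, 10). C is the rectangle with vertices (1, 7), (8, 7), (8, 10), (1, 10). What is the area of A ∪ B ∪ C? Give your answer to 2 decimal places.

By inclusion–exclusion:
Individual areas: |A| = 12, |B| = 18, |C| = 21.
|A∩B|: x∈[5,6], y∈[3,6] → 1·3 = 3.
|A∩C| = 0 (no overlap).
|B∩C|: x∈[5,7], y∈[7,10] → 2·3 = 6.
|A∩B∩C| = 0.
|A ∪ B ∪ C| = 51 − 9 + 0 = 42.00.

42.00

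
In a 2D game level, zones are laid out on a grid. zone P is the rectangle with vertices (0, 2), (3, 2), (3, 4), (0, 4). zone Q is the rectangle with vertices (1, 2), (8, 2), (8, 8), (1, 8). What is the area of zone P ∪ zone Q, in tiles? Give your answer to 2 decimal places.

44.00

By inclusion–exclusion:
Individual areas: |zone P| = 6, |zone Q| = 42.
|zone P∩zone Q|: x∈[1,3], y∈[2,4] → 2·2 = 4.
|zone P ∪ zone Q| = 48 − 4 = 44.00.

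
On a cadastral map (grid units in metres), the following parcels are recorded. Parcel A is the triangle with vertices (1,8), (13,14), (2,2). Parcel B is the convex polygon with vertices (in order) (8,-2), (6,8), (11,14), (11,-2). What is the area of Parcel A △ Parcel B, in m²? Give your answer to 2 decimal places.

|Parcel A| = 39, |Parcel B| = 55, |Parcel A∩Parcel B| = 8.6114.
|Parcel A △ Parcel B| = |Parcel A| + |Parcel B| − 2·|Parcel A∩Parcel B| = 39 + 55 − 17.2227 = 76.78.

76.78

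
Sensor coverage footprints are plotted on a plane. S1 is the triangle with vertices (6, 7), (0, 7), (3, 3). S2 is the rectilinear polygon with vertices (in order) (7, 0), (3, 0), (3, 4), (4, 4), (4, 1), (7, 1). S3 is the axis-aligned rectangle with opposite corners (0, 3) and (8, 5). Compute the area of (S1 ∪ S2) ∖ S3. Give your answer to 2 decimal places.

|S1 ∪ S2| = 18.625.
|(S1 ∪ S2) ∩ S3| = 3.625.
|(S1 ∪ S2) ∖ S3| = 18.625 − 3.625 = 15.00.

15.00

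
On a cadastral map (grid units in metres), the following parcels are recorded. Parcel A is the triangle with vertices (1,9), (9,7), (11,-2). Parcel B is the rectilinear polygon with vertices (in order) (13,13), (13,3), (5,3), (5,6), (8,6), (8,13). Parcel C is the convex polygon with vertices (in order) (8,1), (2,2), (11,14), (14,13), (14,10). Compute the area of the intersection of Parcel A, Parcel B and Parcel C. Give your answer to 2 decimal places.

The intersection is the polygon with vertices (9.75,3.625), (9.333,3), (6.455,3), (5,4.6), (5,6), (8,6), (8,7.25), (9,7).
By the shoelace formula its area is 13.57.

13.57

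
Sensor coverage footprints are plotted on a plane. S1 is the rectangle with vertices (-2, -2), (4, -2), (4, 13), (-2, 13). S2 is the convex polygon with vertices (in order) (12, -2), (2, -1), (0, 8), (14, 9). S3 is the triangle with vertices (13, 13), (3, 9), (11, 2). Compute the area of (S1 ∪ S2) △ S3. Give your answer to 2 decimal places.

|S1 ∪ S2| = 182.2286.
|(S1 ∪ S2) ∩ S3| = 29.1911.
|(S1 ∪ S2) △ S3| = 182.2286 + 51 − 58.3821 = 174.85.

174.85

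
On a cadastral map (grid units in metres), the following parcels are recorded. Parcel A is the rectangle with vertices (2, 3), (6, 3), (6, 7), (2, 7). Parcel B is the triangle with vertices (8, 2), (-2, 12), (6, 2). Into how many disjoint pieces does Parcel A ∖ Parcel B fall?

Parcel A ∖ Parcel B splits into 2 disjoint pieces (area 4.5, area 6.4).

2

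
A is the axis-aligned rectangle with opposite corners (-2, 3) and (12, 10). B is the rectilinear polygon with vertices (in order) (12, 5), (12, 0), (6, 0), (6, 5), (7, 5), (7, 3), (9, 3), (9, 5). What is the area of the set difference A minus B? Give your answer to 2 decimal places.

90.00

|A| = 98, |A∩B| = 8.
|A ∖ B| = |A| − |A∩B| = 98 − 8 = 90.00.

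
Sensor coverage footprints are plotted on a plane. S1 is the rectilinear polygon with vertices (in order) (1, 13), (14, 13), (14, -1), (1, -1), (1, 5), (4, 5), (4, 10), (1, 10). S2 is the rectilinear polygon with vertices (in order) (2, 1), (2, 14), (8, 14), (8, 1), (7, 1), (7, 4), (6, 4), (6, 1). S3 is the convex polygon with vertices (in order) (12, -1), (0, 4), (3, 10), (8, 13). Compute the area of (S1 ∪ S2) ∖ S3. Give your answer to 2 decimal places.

|S1 ∪ S2| = 183.
|(S1 ∪ S2) ∩ S3| = 81.2917.
|(S1 ∪ S2) ∖ S3| = 183 − 81.2917 = 101.71.

101.71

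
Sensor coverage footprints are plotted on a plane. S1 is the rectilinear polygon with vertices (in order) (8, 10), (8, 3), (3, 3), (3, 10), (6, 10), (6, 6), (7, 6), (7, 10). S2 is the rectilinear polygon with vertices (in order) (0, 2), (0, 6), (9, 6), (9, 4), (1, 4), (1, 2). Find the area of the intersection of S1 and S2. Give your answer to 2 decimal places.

10.00

The intersection is the polygon with vertices (8,4), (3,4), (3,6), (6,6), (7,6), (8,6).
By the shoelace formula its area is 10.00.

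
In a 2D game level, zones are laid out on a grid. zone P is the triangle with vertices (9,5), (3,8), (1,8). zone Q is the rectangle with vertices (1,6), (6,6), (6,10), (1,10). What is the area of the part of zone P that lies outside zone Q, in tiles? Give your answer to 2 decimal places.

|zone P| = 3, |zone P∩zone Q| = 2.4375.
|zone P ∖ zone Q| = |zone P| − |zone P∩zone Q| = 3 − 2.4375 = 0.56.

0.56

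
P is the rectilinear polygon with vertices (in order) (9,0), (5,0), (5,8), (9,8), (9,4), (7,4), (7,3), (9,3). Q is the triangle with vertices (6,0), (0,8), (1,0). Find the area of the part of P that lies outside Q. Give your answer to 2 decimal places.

29.33

|P| = 30, |P∩Q| = 0.6667.
|P ∖ Q| = |P| − |P∩Q| = 30 − 0.6667 = 29.33.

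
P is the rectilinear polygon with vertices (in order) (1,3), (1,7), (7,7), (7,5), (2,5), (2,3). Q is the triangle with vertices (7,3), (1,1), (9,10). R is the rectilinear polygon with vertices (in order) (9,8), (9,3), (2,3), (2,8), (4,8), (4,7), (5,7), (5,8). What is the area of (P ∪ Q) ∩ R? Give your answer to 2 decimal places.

20.46

|P ∪ Q| = 29.8889.
|(P ∪ Q) ∩ R| = 20.46.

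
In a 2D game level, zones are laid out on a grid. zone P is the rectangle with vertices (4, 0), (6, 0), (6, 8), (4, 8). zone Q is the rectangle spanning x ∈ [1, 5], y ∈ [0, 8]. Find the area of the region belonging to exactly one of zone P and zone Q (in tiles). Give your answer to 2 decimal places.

32.00

|zone P∩zone Q|: x∈[4,5], y∈[0,8] → 1·8 = 8.
|zone P △ zone Q| = |zone P| + |zone Q| − 2·|zone P∩zone Q| = 16 + 32 − 16 = 32.00.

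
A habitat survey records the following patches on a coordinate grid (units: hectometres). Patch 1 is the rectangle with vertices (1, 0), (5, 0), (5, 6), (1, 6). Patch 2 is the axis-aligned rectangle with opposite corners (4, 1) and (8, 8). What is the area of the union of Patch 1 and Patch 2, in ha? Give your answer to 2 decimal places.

By inclusion–exclusion:
Individual areas: |Patch 1| = 24, |Patch 2| = 28.
|Patch 1∩Patch 2|: x∈[4,5], y∈[1,6] → 1·5 = 5.
|Patch 1 ∪ Patch 2| = 52 − 5 = 47.00.

47.00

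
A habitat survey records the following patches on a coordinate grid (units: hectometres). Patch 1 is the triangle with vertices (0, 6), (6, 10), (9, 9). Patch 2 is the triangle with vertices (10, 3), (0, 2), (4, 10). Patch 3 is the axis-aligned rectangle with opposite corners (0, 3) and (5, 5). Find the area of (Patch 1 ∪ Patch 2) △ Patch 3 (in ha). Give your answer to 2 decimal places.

|Patch 1 ∪ Patch 2| = 43.6478.
|(Patch 1 ∪ Patch 2) ∩ Patch 3| = 8.
|(Patch 1 ∪ Patch 2) △ Patch 3| = 43.6478 + 10 − 16 = 37.65.

37.65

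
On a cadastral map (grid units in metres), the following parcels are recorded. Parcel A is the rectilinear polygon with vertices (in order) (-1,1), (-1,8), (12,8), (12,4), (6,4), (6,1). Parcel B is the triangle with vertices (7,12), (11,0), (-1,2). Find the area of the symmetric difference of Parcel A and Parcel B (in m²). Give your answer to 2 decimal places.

53.80

|Parcel A| = 73, |Parcel B| = 68, |Parcel A∩Parcel B| = 43.6.
|Parcel A △ Parcel B| = |Parcel A| + |Parcel B| − 2·|Parcel A∩Parcel B| = 73 + 68 − 87.2 = 53.80.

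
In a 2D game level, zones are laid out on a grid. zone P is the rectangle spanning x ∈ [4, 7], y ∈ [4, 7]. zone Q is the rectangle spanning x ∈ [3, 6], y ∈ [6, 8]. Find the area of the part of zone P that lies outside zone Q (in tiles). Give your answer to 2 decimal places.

|zone P∩zone Q|: x∈[4,6], y∈[6,7] → 2·1 = 2.
|zone P| = 9.
|zone P ∖ zone Q| = |zone P| − |zone P∩zone Q| = 9 − 2 = 7.00.

7.00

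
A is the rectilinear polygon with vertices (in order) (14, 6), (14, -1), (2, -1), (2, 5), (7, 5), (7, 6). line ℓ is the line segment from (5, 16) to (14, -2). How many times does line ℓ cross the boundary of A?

2

The segment meets the boundary at (13.5,-1), (10,6).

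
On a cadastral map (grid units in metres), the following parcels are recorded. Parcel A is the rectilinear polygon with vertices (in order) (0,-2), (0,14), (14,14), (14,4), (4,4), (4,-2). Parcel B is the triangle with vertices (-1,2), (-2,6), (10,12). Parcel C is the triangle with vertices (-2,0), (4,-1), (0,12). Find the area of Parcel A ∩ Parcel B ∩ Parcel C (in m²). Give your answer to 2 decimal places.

6.60

The intersection is the polygon with vertices (1.333,7.667), (2.186,4.896), (0,2.909), (0,7).
By the shoelace formula its area is 6.60.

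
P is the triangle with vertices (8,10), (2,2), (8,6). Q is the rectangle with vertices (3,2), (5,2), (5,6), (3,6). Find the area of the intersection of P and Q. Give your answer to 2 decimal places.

The intersection is the polygon with vertices (5,6), (5,4), (3,2.667), (3,3.333).
By the shoelace formula its area is 2.67.

2.67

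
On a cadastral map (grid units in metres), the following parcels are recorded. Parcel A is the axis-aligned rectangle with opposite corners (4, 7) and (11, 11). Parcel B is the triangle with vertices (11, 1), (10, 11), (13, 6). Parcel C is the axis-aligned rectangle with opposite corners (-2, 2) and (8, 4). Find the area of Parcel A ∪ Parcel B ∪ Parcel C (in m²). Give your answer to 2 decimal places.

By inclusion–exclusion:
Individual areas: |Parcel A| = 28, |Parcel B| = 12.5, |Parcel C| = 20.
|Parcel A∩Parcel B| = 2.3667.
|Parcel A∩Parcel C| = 0 (no overlap).
|Parcel B∩Parcel C| = 0.
|Parcel A∩Parcel B∩Parcel C| = 0.
|Parcel A ∪ Parcel B ∪ Parcel C| = 60.5 − 2.3667 + 0 = 58.13.

58.13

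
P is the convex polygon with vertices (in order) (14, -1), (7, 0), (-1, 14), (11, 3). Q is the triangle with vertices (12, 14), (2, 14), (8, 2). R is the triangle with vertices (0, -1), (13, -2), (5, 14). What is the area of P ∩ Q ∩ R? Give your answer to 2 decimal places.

The intersection is the polygon with vertices (8,2), (4.538,8.923), (8.957,4.872).
By the shoelace formula its area is 8.29.

8.29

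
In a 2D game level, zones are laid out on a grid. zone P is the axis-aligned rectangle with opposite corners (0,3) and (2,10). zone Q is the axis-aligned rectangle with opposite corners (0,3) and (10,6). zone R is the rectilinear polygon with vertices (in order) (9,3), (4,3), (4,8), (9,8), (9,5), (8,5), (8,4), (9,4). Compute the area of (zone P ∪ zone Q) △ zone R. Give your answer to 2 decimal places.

|zone P ∪ zone Q| = 38.
|(zone P ∪ zone Q) ∩ zone R| = 14.
|(zone P ∪ zone Q) △ zone R| = 38 + 24 − 28 = 34.00.

34.00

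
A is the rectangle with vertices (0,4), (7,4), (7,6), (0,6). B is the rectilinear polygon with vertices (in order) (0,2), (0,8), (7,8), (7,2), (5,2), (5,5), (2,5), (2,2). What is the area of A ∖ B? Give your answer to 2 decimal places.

|A| = 14, |A∩B| = 11.
|A ∖ B| = |A| − |A∩B| = 14 − 11 = 3.00.

3.00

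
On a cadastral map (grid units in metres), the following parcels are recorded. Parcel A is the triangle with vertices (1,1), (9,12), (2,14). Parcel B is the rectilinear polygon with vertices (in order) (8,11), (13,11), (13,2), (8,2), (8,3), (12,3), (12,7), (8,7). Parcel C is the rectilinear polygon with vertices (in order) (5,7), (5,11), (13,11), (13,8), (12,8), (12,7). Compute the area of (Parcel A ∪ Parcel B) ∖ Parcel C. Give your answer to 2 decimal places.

|Parcel A ∪ Parcel B| = 75.4489.
|(Parcel A ∪ Parcel B) ∩ Parcel C| = 26.2216.
|(Parcel A ∪ Parcel B) ∖ Parcel C| = 75.4489 − 26.2216 = 49.23.

49.23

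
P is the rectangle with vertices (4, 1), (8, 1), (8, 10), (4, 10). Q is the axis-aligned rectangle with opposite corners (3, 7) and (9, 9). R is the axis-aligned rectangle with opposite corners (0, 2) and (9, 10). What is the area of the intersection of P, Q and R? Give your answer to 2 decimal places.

8.00

The intersection is the polygon with vertices (4,7), (4,9), (8,9), (8,7).
By the shoelace formula its area is 8.00.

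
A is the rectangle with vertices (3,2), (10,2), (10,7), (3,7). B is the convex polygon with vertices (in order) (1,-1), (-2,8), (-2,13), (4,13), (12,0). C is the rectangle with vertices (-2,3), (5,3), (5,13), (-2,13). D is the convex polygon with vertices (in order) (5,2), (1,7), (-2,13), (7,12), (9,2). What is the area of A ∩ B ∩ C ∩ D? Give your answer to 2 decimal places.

7.10

The intersection is the polygon with vertices (5,7), (5,3), (4.2,3), (3,4.5), (3,7).
By the shoelace formula its area is 7.10.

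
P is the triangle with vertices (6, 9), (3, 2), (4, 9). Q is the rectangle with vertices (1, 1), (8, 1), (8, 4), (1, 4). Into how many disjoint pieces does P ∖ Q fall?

1

P ∖ Q is a single connected region.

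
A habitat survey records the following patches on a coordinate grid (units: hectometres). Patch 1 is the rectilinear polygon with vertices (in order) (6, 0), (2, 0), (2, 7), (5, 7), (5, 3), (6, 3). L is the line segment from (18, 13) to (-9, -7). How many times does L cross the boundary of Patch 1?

The segment meets the boundary at (2,1.148), (5,3.37).

2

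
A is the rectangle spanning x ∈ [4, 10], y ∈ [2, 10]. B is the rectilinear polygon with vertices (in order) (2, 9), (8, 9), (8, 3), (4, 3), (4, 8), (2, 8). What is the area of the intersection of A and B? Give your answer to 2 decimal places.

The intersection is the polygon with vertices (4,9), (8,9), (8,3), (4,3), (4,8).
By the shoelace formula its area is 24.00.

24.00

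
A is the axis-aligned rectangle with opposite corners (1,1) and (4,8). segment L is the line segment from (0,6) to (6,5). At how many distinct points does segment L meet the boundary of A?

2

The segment meets the boundary at (4,5.333), (1,5.833).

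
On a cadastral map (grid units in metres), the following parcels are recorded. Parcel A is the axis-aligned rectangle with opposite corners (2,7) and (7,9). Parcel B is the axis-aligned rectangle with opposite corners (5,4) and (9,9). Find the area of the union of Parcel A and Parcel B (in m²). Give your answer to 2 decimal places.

26.00

By inclusion–exclusion:
Individual areas: |Parcel A| = 10, |Parcel B| = 20.
|Parcel A∩Parcel B|: x∈[5,7], y∈[7,9] → 2·2 = 4.
|Parcel A ∪ Parcel B| = 30 − 4 = 26.00.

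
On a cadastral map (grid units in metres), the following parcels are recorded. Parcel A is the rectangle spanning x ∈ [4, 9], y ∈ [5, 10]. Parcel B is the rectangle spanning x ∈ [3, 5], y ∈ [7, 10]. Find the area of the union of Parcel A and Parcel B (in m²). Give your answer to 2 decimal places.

By inclusion–exclusion:
Individual areas: |Parcel A| = 25, |Parcel B| = 6.
|Parcel A∩Parcel B|: x∈[4,5], y∈[7,10] → 1·3 = 3.
|Parcel A ∪ Parcel B| = 31 − 3 = 28.00.

28.00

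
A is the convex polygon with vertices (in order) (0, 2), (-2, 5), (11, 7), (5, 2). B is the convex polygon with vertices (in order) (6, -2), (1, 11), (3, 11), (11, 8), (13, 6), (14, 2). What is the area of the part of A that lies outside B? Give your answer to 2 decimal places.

16.70

|A| = 34, |A∩B| = 17.3002.
|A ∖ B| = |A| − |A∩B| = 34 − 17.3002 = 16.70.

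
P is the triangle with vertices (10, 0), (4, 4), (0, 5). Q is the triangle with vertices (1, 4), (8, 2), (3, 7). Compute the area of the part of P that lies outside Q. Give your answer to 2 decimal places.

|P| = 5, |P∩Q| = 2.6935.
|P ∖ Q| = |P| − |P∩Q| = 5 − 2.6935 = 2.31.

2.31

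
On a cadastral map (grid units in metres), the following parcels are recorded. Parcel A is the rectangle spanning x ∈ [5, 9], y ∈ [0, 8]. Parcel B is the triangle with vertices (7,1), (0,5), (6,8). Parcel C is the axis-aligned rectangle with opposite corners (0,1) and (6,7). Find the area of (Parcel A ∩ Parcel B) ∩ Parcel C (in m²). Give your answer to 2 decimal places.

5.14

The region (Parcel A ∩ Parcel B) ∩ Parcel C is the polygon with vertices (5,2.143), (5,7), (6,7), (6,1.571).
By the shoelace formula its area is 5.14.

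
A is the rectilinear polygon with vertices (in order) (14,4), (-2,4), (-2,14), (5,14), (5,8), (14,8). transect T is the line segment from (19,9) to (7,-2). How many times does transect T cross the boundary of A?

2

The segment meets the boundary at (13.545,4), (14,4.417).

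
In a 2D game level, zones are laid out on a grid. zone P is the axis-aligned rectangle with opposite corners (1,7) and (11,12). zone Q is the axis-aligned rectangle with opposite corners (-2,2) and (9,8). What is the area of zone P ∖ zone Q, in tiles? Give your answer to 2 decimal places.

42.00

|zone P∩zone Q|: x∈[1,9], y∈[7,8] → 8·1 = 8.
|zone P| = 50.
|zone P ∖ zone Q| = |zone P| − |zone P∩zone Q| = 50 − 8 = 42.00.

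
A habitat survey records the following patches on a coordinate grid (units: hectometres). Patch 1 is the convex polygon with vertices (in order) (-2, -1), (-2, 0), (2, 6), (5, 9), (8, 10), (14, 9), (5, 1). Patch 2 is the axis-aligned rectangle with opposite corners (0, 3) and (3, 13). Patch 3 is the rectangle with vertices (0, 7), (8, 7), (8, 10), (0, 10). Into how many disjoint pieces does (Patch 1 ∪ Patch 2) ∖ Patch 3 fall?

(Patch 1 ∪ Patch 2) ∖ Patch 3 splits into 2 disjoint pieces (area 71, area 9).

2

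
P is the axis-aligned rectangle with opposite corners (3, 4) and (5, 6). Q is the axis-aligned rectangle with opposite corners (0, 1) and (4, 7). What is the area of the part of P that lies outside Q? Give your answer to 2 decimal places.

2.00

|P∩Q|: x∈[3,4], y∈[4,6] → 1·2 = 2.
|P| = 4.
|P ∖ Q| = |P| − |P∩Q| = 4 − 2 = 2.00.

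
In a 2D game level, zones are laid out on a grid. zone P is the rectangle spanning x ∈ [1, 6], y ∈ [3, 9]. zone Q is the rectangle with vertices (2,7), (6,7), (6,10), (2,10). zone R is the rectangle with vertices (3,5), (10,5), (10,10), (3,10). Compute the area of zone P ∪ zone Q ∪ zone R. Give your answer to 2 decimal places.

54.00

By inclusion–exclusion:
Individual areas: |zone P| = 30, |zone Q| = 12, |zone R| = 35.
|zone P∩zone Q|: x∈[2,6], y∈[7,9] → 4·2 = 8.
|zone P∩zone R|: x∈[3,6], y∈[5,9] → 3·4 = 12.
|zone Q∩zone R|: x∈[3,6], y∈[7,10] → 3·3 = 9.
|zone P∩zone Q∩zone R| = 6.
|zone P ∪ zone Q ∪ zone R| = 77 − 29 + 6 = 54.00.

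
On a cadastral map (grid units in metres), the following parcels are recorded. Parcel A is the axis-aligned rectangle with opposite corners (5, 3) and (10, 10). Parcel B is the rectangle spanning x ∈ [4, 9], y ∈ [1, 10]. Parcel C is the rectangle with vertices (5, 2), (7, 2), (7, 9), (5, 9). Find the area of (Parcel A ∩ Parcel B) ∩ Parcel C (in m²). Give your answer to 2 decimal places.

12.00

The region (Parcel A ∩ Parcel B) ∩ Parcel C is the polygon with vertices (5,3), (5,9), (7,9), (7,3).
By the shoelace formula its area is 12.00.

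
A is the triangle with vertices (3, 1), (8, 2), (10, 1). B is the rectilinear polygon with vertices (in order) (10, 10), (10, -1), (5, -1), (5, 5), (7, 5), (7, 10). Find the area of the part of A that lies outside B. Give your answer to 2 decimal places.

0.40

|A| = 3.5, |A∩B| = 3.1.
|A ∖ B| = |A| − |A∩B| = 3.5 − 3.1 = 0.40.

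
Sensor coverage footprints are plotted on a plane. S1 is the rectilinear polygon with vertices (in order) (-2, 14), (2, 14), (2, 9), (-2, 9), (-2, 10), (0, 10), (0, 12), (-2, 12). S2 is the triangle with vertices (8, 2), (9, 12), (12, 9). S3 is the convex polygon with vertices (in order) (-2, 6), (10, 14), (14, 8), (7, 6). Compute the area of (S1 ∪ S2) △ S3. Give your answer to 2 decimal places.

|S1 ∪ S2| = 32.5.
|(S1 ∪ S2) ∩ S3| = 11.1736.
|(S1 ∪ S2) △ S3| = 32.5 + 61 − 22.3472 = 71.15.

71.15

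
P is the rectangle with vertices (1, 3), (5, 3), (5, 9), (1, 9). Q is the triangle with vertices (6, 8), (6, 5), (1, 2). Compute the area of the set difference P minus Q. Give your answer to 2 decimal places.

|P| = 24, |P∩Q| = 4.3833.
|P ∖ Q| = |P| − |P∩Q| = 24 − 4.3833 = 19.62.

19.62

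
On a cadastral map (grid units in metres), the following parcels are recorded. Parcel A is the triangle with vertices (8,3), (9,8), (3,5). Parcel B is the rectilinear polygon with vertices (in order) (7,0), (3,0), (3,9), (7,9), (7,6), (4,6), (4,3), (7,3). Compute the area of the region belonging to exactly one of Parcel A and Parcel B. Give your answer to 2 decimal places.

37.60

|Parcel A| = 13.5, |Parcel B| = 27, |Parcel A∩Parcel B| = 1.45.
|Parcel A △ Parcel B| = |Parcel A| + |Parcel B| − 2·|Parcel A∩Parcel B| = 13.5 + 27 − 2.9 = 37.60.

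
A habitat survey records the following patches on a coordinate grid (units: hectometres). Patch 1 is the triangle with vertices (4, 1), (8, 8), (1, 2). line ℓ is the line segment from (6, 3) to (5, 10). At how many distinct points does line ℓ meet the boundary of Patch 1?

The segment meets the boundary at (5.582,5.927), (5.829,4.2).

2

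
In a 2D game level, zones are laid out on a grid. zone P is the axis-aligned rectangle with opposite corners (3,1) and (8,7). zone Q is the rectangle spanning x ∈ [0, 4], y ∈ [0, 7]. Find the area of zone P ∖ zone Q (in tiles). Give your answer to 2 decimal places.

24.00

|zone P∩zone Q|: x∈[3,4], y∈[1,7] → 1·6 = 6.
|zone P| = 30.
|zone P ∖ zone Q| = |zone P| − |zone P∩zone Q| = 30 − 6 = 24.00.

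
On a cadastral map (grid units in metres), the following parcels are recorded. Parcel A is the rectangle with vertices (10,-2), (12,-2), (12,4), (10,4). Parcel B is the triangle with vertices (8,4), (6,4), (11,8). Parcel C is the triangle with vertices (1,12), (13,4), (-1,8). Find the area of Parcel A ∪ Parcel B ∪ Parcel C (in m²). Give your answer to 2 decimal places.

By inclusion–exclusion:
Individual areas: |Parcel A| = 12, |Parcel B| = 4, |Parcel C| = 32.
|Parcel A∩Parcel B| = 0.
|Parcel A∩Parcel C| = 0.
|Parcel B∩Parcel C| = 1.1368.
|Parcel A∩Parcel B∩Parcel C| = 0.
|Parcel A ∪ Parcel B ∪ Parcel C| = 48 − 1.1368 + 0 = 46.86.

46.86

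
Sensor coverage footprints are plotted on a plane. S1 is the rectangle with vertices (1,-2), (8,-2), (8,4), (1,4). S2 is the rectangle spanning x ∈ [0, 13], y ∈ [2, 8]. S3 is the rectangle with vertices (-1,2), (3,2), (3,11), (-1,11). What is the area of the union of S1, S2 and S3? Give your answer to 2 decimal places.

By inclusion–exclusion:
Individual areas: |S1| = 42, |S2| = 78, |S3| = 36.
|S1∩S2|: x∈[1,8], y∈[2,4] → 7·2 = 14.
|S1∩S3|: x∈[1,3], y∈[2,4] → 2·2 = 4.
|S2∩S3|: x∈[0,3], y∈[2,8] → 3·6 = 18.
|S1∩S2∩S3| = 4.
|S1 ∪ S2 ∪ S3| = 156 − 36 + 4 = 124.00.

124.00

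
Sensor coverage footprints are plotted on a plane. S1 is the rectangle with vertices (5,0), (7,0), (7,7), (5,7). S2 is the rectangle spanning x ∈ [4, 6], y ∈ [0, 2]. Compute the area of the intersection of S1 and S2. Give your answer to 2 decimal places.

2.00

|S1∩S2|: x∈[5,6], y∈[0,2] → 1·2 = 2.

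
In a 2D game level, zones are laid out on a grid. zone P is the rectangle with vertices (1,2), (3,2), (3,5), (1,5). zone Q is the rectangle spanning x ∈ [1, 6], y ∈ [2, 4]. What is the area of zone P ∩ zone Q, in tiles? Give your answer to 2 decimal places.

|zone P∩zone Q|: x∈[1,3], y∈[2,4] → 2·2 = 4.

4.00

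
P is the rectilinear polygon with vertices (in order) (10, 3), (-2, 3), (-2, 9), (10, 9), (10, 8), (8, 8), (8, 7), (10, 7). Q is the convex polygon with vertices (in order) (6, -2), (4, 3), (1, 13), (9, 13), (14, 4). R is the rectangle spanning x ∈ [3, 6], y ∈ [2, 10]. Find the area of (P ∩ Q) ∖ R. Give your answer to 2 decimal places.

23.07

|P ∩ Q| = 39.4.
|(P ∩ Q) ∩ R| = 16.3333.
|(P ∩ Q) ∖ R| = 39.4 − 16.3333 = 23.07.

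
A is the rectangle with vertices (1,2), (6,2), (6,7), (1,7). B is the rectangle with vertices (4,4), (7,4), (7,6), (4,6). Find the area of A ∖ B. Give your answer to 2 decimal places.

21.00

|A∩B|: x∈[4,6], y∈[4,6] → 2·2 = 4.
|A| = 25.
|A ∖ B| = |A| − |A∩B| = 25 − 4 = 21.00.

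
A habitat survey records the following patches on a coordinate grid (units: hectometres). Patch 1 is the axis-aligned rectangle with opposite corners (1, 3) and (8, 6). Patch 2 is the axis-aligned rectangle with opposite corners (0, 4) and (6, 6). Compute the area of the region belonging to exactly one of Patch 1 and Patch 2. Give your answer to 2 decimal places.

|Patch 1∩Patch 2|: x∈[1,6], y∈[4,6] → 5·2 = 10.
|Patch 1 △ Patch 2| = |Patch 1| + |Patch 2| − 2·|Patch 1∩Patch 2| = 21 + 12 − 20 = 13.00.

13.00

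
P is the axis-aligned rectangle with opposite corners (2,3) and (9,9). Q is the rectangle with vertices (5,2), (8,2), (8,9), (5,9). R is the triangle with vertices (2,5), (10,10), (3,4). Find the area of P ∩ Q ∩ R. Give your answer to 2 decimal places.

2.44

The intersection is the polygon with vertices (8,8.286), (5,5.714), (5,6.875), (8,8.75).
By the shoelace formula its area is 2.44.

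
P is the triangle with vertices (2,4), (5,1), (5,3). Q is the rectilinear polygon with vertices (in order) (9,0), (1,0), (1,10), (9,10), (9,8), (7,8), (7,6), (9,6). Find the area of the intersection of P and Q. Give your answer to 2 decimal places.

The intersection is the polygon with vertices (5,3), (5,1), (2,4).
By the shoelace formula its area is 3.00.

3.00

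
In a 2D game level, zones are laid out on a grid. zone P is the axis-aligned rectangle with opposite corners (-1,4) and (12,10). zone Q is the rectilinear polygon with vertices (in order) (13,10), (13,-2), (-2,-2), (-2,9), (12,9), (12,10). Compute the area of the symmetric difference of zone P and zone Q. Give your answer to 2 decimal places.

114.00

|zone P| = 78, |zone Q| = 166, |zone P∩zone Q| = 65.
|zone P △ zone Q| = |zone P| + |zone Q| − 2·|zone P∩zone Q| = 78 + 166 − 130 = 114.00.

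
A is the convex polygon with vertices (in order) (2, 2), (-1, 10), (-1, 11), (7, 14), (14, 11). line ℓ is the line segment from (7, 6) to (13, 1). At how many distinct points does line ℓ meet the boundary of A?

1

The segment meets the boundary at (7.158,5.868).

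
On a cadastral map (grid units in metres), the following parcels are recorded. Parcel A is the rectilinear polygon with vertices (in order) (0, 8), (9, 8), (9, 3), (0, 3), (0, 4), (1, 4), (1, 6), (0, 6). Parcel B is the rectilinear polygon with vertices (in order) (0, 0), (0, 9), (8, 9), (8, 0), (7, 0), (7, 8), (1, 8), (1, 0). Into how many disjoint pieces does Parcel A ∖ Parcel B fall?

2

Parcel A ∖ Parcel B splits into 2 disjoint pieces (area 30, area 5).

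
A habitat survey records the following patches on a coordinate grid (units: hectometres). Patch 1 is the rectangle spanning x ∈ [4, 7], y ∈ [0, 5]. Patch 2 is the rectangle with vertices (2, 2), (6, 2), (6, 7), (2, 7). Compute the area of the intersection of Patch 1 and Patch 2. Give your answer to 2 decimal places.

|Patch 1∩Patch 2|: x∈[4,6], y∈[2,5] → 2·3 = 6.

6.00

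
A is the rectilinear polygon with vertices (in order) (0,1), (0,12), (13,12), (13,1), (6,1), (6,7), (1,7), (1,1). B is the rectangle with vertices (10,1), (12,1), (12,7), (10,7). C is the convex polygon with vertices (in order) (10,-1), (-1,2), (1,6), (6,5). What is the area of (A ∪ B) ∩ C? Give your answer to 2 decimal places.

|A ∪ B| = 113.
|(A ∪ B) ∩ C| = 8.74.

8.74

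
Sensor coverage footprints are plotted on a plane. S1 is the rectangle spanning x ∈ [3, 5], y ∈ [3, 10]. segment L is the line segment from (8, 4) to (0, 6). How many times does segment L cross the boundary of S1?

2

The segment meets the boundary at (3,5.25), (5,4.75).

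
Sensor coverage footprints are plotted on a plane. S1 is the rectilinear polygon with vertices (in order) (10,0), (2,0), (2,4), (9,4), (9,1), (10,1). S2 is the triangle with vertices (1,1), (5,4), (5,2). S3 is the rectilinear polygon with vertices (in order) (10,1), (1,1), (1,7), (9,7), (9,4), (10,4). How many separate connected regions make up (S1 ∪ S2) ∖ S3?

(S1 ∪ S2) ∖ S3 is a single connected region.

1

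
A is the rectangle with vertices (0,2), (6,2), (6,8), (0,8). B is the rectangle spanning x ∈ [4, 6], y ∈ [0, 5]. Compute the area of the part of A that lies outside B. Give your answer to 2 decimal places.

|A∩B|: x∈[4,6], y∈[2,5] → 2·3 = 6.
|A| = 36.
|A ∖ B| = |A| − |A∩B| = 36 − 6 = 30.00.

30.00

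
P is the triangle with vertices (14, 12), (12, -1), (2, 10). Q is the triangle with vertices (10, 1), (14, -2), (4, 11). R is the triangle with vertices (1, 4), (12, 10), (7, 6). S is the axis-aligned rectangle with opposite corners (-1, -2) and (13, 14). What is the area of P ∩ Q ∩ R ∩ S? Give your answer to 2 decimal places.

The intersection is the polygon with vertices (6.906,7.222), (7.524,6.419), (7,6), (6.425,6.959).
By the shoelace formula its area is 0.65.

0.65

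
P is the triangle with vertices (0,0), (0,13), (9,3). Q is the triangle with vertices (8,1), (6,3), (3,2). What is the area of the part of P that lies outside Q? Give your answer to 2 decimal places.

56.06

|P| = 58.5, |P∩Q| = 2.4375.
|P ∖ Q| = |P| − |P∩Q| = 58.5 − 2.4375 = 56.06.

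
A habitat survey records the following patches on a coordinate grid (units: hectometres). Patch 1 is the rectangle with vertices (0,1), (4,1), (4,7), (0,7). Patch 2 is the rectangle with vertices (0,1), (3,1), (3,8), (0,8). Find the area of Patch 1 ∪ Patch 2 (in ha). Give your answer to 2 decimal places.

27.00

By inclusion–exclusion:
Individual areas: |Patch 1| = 24, |Patch 2| = 21.
|Patch 1∩Patch 2|: x∈[0,3], y∈[1,7] → 3·6 = 18.
|Patch 1 ∪ Patch 2| = 45 − 18 = 27.00.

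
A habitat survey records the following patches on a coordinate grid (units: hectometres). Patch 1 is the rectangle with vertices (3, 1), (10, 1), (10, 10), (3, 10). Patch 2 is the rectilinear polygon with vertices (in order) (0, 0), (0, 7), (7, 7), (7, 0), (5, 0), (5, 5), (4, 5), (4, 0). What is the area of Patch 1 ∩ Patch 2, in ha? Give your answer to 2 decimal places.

The intersection is the polygon with vertices (3,1), (3,7), (7,7), (7,1), (5,1), (5,5), (4,5), (4,1).
By the shoelace formula its area is 20.00.

20.00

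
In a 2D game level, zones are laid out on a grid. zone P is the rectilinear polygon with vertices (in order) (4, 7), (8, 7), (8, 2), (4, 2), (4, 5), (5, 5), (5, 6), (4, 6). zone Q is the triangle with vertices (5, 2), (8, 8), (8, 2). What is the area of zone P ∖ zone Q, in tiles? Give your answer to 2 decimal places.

|zone P| = 19, |zone P∩zone Q| = 8.75.
|zone P ∖ zone Q| = |zone P| − |zone P∩zone Q| = 19 − 8.75 = 10.25.

10.25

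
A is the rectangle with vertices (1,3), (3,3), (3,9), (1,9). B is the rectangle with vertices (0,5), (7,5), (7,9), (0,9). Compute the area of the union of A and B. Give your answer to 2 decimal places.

32.00

By inclusion–exclusion:
Individual areas: |A| = 12, |B| = 28.
|A∩B|: x∈[1,3], y∈[5,9] → 2·4 = 8.
|A ∪ B| = 40 − 8 = 32.00.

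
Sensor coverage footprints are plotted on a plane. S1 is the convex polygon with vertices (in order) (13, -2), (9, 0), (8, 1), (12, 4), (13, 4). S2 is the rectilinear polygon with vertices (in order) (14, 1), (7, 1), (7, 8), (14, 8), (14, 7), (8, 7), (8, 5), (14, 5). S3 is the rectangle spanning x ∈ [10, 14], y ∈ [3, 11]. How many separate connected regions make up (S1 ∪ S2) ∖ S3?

1

(S1 ∪ S2) ∖ S3 is a single connected region.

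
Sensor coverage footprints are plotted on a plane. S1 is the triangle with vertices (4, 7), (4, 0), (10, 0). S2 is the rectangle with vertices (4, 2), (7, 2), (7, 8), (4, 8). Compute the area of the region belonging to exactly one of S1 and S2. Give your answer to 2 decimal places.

|S1| = 21, |S2| = 18, |S1∩S2| = 9.75.
|S1 △ S2| = |S1| + |S2| − 2·|S1∩S2| = 21 + 18 − 19.5 = 19.50.

19.50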